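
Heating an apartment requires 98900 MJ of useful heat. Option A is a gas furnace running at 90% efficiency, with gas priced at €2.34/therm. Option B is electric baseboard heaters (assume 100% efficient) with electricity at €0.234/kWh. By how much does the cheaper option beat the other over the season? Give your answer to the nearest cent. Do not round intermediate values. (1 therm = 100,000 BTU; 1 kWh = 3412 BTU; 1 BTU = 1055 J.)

Heat load = 98900 MJ = 98,900,000,000 J / 1055 = 93,744,076 BTU
Gas: input = 93,744,076 / 0.90 = 104,160,084 BTU = 1,042 therm → 1,042 × €2.34 = €2,437.35
Electric: 93,744,076 BTU / 3412 = 27,470 kWh → × €0.234 = €6,429.11
Difference = |€2,437.35 − €6,429.11| = €3,991.76

€3991.76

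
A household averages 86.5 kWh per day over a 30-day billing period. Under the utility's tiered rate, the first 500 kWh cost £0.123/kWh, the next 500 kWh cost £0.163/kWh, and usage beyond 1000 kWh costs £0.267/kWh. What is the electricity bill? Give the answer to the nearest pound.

Usage = 86.5 kWh/day × 30 days = 2595 kWh
First 500 kWh × £0.123 = £61.50
Next 500 kWh × £0.163 = £81.50
Remaining 1595 kWh × £0.267 = £425.87
Total = £568.87 ≈ £569

£569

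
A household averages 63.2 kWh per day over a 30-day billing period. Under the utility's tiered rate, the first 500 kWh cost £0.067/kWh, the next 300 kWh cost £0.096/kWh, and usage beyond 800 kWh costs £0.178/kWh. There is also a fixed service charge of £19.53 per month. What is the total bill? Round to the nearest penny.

Usage = 63.2 kWh/day × 30 days = 1896 kWh
First 500 kWh × £0.067 = £33.50
Next 300 kWh × £0.096 = £28.80
Remaining 1096 kWh × £0.178 = £195.09
Energy charge = £257.39; + service £19.53 = £276.92

£276.92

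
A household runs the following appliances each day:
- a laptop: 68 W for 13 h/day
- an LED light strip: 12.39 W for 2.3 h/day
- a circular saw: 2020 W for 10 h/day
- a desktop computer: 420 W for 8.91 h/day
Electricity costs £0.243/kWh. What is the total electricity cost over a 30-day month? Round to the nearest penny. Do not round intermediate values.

laptop: 68 W × 13 h × 30 d = 26,520 Wh = 26.52 kWh
LED light strip: 12.39 W × 2.3 h × 30 d = 855 Wh = 0.8549 kWh
circular saw: 2020 W × 10 h × 30 d = 606,000 Wh = 606 kWh
desktop computer: 420 W × 8.91 h × 30 d = 112,266 Wh = 112.3 kWh
Total energy = 26.52 + 0.8549 + 606 + 112.3 = 745.6 kWh
Cost = 745.6 kWh × £0.243 = £181.19

£181.19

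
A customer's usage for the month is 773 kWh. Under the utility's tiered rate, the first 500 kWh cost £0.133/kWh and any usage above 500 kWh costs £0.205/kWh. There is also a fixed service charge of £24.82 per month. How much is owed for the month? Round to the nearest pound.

First 500 kWh × £0.133 = £66.50
Remaining 273 kWh × £0.205 = £55.96
Energy charge = £122.47; + service £24.82 = £147.28 ≈ £147

£147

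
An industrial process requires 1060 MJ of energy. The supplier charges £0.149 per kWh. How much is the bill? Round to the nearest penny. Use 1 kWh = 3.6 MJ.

£43.87

1060 MJ × (0.27778 kWh/MJ) = 294.4 kWh
Cost = 294.4 kWh × £0.149/kWh = £43.87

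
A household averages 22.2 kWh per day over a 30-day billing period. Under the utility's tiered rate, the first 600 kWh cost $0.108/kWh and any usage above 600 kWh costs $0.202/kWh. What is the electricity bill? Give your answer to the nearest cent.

$78.13

Usage = 22.2 kWh/day × 30 days = 666 kWh
First 600 kWh × $0.108 = $64.80
Remaining 66 kWh × $0.202 = $13.33
Total = $78.13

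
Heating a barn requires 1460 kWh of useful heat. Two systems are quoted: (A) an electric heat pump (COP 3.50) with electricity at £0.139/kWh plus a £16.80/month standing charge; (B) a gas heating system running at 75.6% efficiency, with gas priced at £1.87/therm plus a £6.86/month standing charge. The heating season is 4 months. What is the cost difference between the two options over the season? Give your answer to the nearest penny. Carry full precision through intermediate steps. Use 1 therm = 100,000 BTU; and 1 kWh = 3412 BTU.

£25.48

Heat load = 1460 kWh × 3412 = 4,981,520 BTU
Gas: input = 4,981,520 / 0.756 = 6,589,312 BTU = 65.89 therm → 65.89 × £1.87 = £123.22; + 4 × £6.86 standing = £150.66
Heat pump: 4,981,520 BTU / 3412 = 1,460 kWh heat; / 3.50 = 417.1 kWh in → × £0.139 = £57.98; + 4 × £16.80 standing = £125.18
Difference = |£150.66 − £125.18| = £25.48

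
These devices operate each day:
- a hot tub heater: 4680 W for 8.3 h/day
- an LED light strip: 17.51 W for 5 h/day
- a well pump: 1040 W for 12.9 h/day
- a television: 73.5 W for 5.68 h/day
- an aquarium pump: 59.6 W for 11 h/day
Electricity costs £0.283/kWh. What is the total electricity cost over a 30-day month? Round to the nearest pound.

£454

hot tub heater: 4680 W × 8.3 h × 30 d = 1,165,320 Wh = 1,165 kWh
LED light strip: 17.51 W × 5 h × 30 d = 2,627 Wh = 2.627 kWh
well pump: 1040 W × 12.9 h × 30 d = 402,480 Wh = 402.5 kWh
television: 73.5 W × 5.68 h × 30 d = 12,524 Wh = 12.52 kWh
aquarium pump: 59.6 W × 11 h × 30 d = 19,668 Wh = 19.67 kWh
Total energy = 1,165 + 2.627 + 402.5 + 12.52 + 19.67 = 1,603 kWh
Cost = 1,603 kWh × £0.283 = £453.54 ≈ £454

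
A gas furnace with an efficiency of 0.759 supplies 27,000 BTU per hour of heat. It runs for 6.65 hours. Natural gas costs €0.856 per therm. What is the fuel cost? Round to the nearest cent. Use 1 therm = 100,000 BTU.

€2.02

Heat delivered = 27,000 BTU/h × 6.65 h = 179,550 BTU
Gas input = 179,550 / 0.759 = 236,561 BTU
= 236,561 / 100,000 = 2.366 therm
Cost = 2.366 × €0.856/therm = €2.02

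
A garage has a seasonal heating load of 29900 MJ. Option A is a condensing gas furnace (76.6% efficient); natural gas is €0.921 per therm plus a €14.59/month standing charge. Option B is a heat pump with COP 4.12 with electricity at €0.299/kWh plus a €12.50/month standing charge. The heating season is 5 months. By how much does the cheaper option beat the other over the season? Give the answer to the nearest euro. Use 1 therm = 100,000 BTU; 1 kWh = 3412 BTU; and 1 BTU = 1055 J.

€252

Heat load = 29900 MJ = 29,900,000,000 J / 1055 = 28,341,232 BTU
Gas: input = 28,341,232 / 0.766 = 36,998,998 BTU = 370 therm → 370 × €0.921 = €340.76; + 5 × €14.59 standing = €413.71
Heat pump: 28,341,232 BTU / 3412 = 8,306 kWh heat; / 4.12 = 2,016 kWh in → × €0.299 = €602.81; + 5 × €12.50 standing = €665.31
Difference = |€413.71 − €665.31| = €251.60 ≈ €252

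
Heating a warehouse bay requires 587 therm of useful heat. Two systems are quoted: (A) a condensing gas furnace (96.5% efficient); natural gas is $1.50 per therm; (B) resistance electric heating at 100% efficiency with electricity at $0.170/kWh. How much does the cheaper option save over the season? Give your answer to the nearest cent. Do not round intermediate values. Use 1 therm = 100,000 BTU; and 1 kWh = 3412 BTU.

Heat load = 587 therm × 100,000 = 58,700,000 BTU
Gas: input = 58,700,000 / 0.965 = 60,829,016 BTU = 608.3 therm → 608.3 × $1.50 = $912.44
Electric: 58,700,000 BTU / 3412 = 17,200 kWh → × $0.170 = $2,924.68
Difference = |$912.44 − $2,924.68| = $2,012.24

$2012.24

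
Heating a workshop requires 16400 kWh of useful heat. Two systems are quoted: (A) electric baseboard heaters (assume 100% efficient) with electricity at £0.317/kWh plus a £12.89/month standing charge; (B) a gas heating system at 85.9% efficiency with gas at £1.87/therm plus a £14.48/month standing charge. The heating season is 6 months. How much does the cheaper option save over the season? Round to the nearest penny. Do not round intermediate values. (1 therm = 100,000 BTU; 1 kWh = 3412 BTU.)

Heat load = 16400 kWh × 3412 = 55,956,800 BTU
Gas: input = 55,956,800 / 0.859 = 65,141,793 BTU = 651.4 therm → 651.4 × £1.87 = £1,218.15; + 6 × £14.48 standing = £1,305.03
Electric: 55,956,800 BTU / 3412 = 16,400 kWh → × £0.317 = £5,198.80; + 6 × £12.89 standing = £5,276.14
Difference = |£1,305.03 − £5,276.14| = £3,971.11

£3971.11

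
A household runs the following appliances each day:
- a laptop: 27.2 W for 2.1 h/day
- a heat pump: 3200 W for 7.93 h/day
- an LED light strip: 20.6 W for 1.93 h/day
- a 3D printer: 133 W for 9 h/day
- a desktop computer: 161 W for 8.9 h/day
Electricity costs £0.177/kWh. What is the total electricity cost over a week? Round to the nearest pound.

laptop: 27.2 W × 2.1 h × 7 d = 400 Wh = 0.3998 kWh
heat pump: 3200 W × 7.93 h × 7 d = 177,632 Wh = 177.6 kWh
LED light strip: 20.6 W × 1.93 h × 7 d = 278 Wh = 0.2783 kWh
3D printer: 133 W × 9 h × 7 d = 8,379 Wh = 8.379 kWh
desktop computer: 161 W × 8.9 h × 7 d = 10,030 Wh = 10.03 kWh
Total energy = 0.3998 + 177.6 + 0.2783 + 8.379 + 10.03 = 196.7 kWh
Cost = 196.7 kWh × £0.177 = £34.82 ≈ £35

£35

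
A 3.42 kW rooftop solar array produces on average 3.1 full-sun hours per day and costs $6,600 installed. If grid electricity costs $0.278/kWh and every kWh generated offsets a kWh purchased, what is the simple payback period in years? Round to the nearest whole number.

Daily generation = 3.42 kW × 3.1 h = 10.6 kWh
Annual generation = 10.6 × 365 = 3869.7 kWh
Annual savings = 3869.7 × $0.278 = $1,075.78
Payback = $6,600 / $1,075.78 = 6.14 years

6 years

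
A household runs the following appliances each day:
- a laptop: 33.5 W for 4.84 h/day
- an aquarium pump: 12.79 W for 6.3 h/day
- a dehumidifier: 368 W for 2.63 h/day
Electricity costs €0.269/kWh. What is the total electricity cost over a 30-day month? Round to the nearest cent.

€9.77

laptop: 33.5 W × 4.84 h × 30 d = 4,864 Wh = 4.864 kWh
aquarium pump: 12.79 W × 6.3 h × 30 d = 2,417 Wh = 2.417 kWh
dehumidifier: 368 W × 2.63 h × 30 d = 29,035 Wh = 29.04 kWh
Total energy = 4.864 + 2.417 + 29.04 = 36.32 kWh
Cost = 36.32 kWh × €0.269 = €9.77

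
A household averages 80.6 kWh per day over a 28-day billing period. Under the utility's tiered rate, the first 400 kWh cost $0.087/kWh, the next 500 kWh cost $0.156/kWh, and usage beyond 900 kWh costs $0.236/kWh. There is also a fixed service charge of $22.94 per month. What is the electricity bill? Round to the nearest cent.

Usage = 80.6 kWh/day × 28 days = 2256.8 kWh
First 400 kWh × $0.087 = $34.80
Next 500 kWh × $0.156 = $78.00
Remaining 1356.8 kWh × $0.236 = $320.20
Energy charge = $433.00; + service $22.94 = $455.94

$455.94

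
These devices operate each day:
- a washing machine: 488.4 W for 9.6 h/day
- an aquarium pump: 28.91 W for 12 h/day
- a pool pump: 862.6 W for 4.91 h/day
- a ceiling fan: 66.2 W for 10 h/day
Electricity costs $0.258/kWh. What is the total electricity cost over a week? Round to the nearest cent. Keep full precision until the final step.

$17.94

washing machine: 488.4 W × 9.6 h × 7 d = 32,820 Wh = 32.82 kWh
aquarium pump: 28.91 W × 12 h × 7 d = 2,428 Wh = 2.428 kWh
pool pump: 862.6 W × 4.91 h × 7 d = 29,648 Wh = 29.65 kWh
ceiling fan: 66.2 W × 10 h × 7 d = 4,634 Wh = 4.634 kWh
Total energy = 32.82 + 2.428 + 29.65 + 4.634 = 69.53 kWh
Cost = 69.53 kWh × $0.258 = $17.94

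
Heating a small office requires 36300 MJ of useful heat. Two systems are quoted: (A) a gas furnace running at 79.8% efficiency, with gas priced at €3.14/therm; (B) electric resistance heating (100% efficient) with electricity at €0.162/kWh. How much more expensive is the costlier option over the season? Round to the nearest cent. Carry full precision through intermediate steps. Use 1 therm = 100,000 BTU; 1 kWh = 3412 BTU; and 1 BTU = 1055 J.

€279.77

Heat load = 36300 MJ = 36,300,000,000 J / 1055 = 34,407,583 BTU
Gas: input = 34,407,583 / 0.798 = 43,117,272 BTU = 431.2 therm → 431.2 × €3.14 = €1,353.88
Electric: 34,407,583 BTU / 3412 = 10,080 kWh → × €0.162 = €1,633.65
Difference = |€1,353.88 − €1,633.65| = €279.77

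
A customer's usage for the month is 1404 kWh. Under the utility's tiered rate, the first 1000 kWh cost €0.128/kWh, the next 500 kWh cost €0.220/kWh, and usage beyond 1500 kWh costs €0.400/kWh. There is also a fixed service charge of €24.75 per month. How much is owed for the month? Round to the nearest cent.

First 1000 kWh × €0.128 = €128.00
Next 404 kWh × €0.220 = €88.88
Remaining tier: 0 kWh (not reached)
Energy charge = €216.88; + service €24.75 = €241.63

€241.63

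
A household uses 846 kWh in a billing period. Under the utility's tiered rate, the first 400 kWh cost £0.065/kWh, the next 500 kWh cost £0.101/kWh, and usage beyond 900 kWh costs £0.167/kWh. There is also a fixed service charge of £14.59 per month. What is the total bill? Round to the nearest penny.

£85.64

First 400 kWh × £0.065 = £26.00
Next 446 kWh × £0.101 = £45.05
Remaining tier: 0 kWh (not reached)
Energy charge = £71.05; + service £14.59 = £85.64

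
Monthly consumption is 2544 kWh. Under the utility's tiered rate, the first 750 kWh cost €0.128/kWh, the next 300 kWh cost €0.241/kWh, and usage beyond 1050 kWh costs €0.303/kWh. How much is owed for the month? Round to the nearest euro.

First 750 kWh × €0.128 = €96.00
Next 300 kWh × €0.241 = €72.30
Remaining 1494 kWh × €0.303 = €452.68
Total = €620.98 ≈ €621

€621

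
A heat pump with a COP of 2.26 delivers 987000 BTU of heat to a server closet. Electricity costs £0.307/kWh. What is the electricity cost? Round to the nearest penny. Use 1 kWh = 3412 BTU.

£39.30

Heat delivered = 987,000 BTU / 3412 = 289.3 kWh
Electrical input = 289.3 kWh / 2.26 = 128 kWh
Cost = 128 × £0.307/kWh = £39.30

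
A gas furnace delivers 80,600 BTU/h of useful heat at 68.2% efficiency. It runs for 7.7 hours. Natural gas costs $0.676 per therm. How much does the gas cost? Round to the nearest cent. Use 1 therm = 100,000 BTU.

Heat delivered = 80,600 BTU/h × 7.7 h = 620,620 BTU
Gas input = 620,620 / 0.682 = 910,000 BTU
= 910,000 / 100,000 = 9.1 therm
Cost = 9.1 × $0.676/therm = $6.15

$6.15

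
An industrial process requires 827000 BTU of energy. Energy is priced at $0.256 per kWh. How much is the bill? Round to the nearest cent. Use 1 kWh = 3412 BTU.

827000 BTU × (0.00029308 kWh/BTU) = 242.4 kWh
Cost = 242.4 kWh × $0.256/kWh = $62.05

$62.05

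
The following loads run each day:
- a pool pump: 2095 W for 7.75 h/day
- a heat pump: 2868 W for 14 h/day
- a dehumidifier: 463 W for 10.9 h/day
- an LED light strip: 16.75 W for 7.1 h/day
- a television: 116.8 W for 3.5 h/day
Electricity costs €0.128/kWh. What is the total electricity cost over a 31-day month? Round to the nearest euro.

pool pump: 2095 W × 7.75 h × 31 d = 503,324 Wh = 503.3 kWh
heat pump: 2868 W × 14 h × 31 d = 1,244,712 Wh = 1,245 kWh
dehumidifier: 463 W × 10.9 h × 31 d = 156,448 Wh = 156.4 kWh
LED light strip: 16.75 W × 7.1 h × 31 d = 3,687 Wh = 3.687 kWh
television: 116.8 W × 3.5 h × 31 d = 12,673 Wh = 12.67 kWh
Total energy = 503.3 + 1,245 + 156.4 + 3.687 + 12.67 = 1,921 kWh
Cost = 1,921 kWh × €0.128 = €245.87 ≈ €246

€246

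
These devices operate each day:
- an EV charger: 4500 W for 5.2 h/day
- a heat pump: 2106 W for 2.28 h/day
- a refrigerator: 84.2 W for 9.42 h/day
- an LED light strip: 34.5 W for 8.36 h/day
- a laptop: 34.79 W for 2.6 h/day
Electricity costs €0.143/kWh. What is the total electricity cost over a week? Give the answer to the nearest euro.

EV charger: 4500 W × 5.2 h × 7 d = 163,800 Wh = 163.8 kWh
heat pump: 2106 W × 2.28 h × 7 d = 33,612 Wh = 33.61 kWh
refrigerator: 84.2 W × 9.42 h × 7 d = 5,552 Wh = 5.552 kWh
LED light strip: 34.5 W × 8.36 h × 7 d = 2,019 Wh = 2.019 kWh
laptop: 34.79 W × 2.6 h × 7 d = 633 Wh = 0.6332 kWh
Total energy = 163.8 + 33.61 + 5.552 + 2.019 + 0.6332 = 205.6 kWh
Cost = 205.6 kWh × €0.143 = €29.40 ≈ €29

€29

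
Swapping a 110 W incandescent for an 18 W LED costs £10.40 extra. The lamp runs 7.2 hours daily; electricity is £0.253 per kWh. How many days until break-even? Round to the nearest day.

62 days

Power saved = 110 − 18 = 92 W
Daily energy saved = 92 W × 7.2 h = 662.4 Wh = 0.6624 kWh
Daily savings = 0.6624 × £0.253 = £0.1676
Payback = £10.40 / £0.1676 per day = 62.06 days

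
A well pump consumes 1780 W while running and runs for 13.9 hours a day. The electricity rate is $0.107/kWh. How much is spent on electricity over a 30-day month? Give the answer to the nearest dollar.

$79

Energy = 1780 W × 13.9 h/day × 30 days = 742,260 Wh = 742.3 kWh
Cost = 742.3 kWh × $0.107/kWh = $79.42 ≈ $79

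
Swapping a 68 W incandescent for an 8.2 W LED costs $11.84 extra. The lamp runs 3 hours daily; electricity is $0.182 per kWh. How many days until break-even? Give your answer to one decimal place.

362.6 days

Power saved = 68 − 8.2 = 59.8 W
Daily energy saved = 59.8 W × 3 h = 179.4 Wh = 0.1794 kWh
Daily savings = 0.1794 × $0.182 = $0.0327
Payback = $11.84 / $0.0327 per day = 362.6 days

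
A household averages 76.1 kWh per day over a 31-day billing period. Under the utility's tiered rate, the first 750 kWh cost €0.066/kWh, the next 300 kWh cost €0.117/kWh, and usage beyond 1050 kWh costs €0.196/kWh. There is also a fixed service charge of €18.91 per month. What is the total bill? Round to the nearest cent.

Usage = 76.1 kWh/day × 31 days = 2359.1 kWh
First 750 kWh × €0.066 = €49.50
Next 300 kWh × €0.117 = €35.10
Remaining 1309.1 kWh × €0.196 = €256.58
Energy charge = €341.18; + service €18.91 = €360.09

€360.09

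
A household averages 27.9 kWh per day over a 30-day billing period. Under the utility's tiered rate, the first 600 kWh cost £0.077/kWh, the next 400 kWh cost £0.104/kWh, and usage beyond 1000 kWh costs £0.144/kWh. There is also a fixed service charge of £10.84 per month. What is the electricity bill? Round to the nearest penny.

£81.69

Usage = 27.9 kWh/day × 30 days = 837 kWh
First 600 kWh × £0.077 = £46.20
Next 237 kWh × £0.104 = £24.65
Remaining tier: 0 kWh (not reached)
Energy charge = £70.85; + service £10.84 = £81.69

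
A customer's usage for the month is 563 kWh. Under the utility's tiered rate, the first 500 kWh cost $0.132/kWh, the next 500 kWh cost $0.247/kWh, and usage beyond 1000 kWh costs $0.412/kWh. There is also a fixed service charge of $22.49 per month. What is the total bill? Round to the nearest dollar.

First 500 kWh × $0.132 = $66.00
Next 63 kWh × $0.247 = $15.56
Remaining tier: 0 kWh (not reached)
Energy charge = $81.56; + service $22.49 = $104.05 ≈ $104

$104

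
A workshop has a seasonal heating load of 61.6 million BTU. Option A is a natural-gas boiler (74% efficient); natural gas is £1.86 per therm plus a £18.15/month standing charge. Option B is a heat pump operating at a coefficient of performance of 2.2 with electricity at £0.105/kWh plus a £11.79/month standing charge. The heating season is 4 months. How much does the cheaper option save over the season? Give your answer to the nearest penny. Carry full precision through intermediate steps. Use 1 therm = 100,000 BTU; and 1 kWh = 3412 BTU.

£712.10

Heat load = 61.6 × 10⁶ BTU = 61,600,000 BTU
Gas: input = 61,600,000 / 0.74 = 83,243,243 BTU = 832.4 therm → 832.4 × £1.86 = £1,548.32; + 4 × £18.15 standing = £1,620.92
Heat pump: 61,600,000 BTU / 3412 = 18,050 kWh heat; / 2.2 = 8,206 kWh in → × £0.105 = £861.66; + 4 × £11.79 standing = £908.82
Difference = |£1,620.92 − £908.82| = £712.10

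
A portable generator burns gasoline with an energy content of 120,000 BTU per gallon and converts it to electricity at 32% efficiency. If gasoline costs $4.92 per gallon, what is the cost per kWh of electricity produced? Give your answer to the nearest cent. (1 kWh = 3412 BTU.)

Electrical output per gallon = 120,000 BTU × 0.32 / 3412 BTU/kWh = 11.25 kWh
Cost per kWh = $4.92 / 11.25 kWh = $0.437

$0.44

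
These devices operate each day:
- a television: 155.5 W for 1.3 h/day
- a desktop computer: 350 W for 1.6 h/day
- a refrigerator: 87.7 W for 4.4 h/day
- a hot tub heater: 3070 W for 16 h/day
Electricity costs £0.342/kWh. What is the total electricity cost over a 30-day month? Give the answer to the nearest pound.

television: 155.5 W × 1.3 h × 30 d = 6,064 Wh = 6.064 kWh
desktop computer: 350 W × 1.6 h × 30 d = 16,800 Wh = 16.8 kWh
refrigerator: 87.7 W × 4.4 h × 30 d = 11,576 Wh = 11.58 kWh
hot tub heater: 3070 W × 16 h × 30 d = 1,473,600 Wh = 1,474 kWh
Total energy = 6.064 + 16.8 + 11.58 + 1,474 = 1,508 kWh
Cost = 1,508 kWh × £0.342 = £515.75 ≈ £516

£516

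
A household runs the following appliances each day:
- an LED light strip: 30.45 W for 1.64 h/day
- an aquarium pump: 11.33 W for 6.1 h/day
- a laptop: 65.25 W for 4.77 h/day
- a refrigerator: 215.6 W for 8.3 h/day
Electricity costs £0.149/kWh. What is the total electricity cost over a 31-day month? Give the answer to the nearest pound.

LED light strip: 30.45 W × 1.64 h × 31 d = 1,548 Wh = 1.548 kWh
aquarium pump: 11.33 W × 6.1 h × 31 d = 2,143 Wh = 2.143 kWh
laptop: 65.25 W × 4.77 h × 31 d = 9,649 Wh = 9.649 kWh
refrigerator: 215.6 W × 8.3 h × 31 d = 55,474 Wh = 55.47 kWh
Total energy = 1.548 + 2.143 + 9.649 + 55.47 = 68.81 kWh
Cost = 68.81 kWh × £0.149 = £10.25 ≈ £10

£10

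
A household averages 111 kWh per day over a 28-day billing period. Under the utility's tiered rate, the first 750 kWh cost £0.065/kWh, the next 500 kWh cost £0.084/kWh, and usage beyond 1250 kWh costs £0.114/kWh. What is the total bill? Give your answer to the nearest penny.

Usage = 111 kWh/day × 28 days = 3108 kWh
First 750 kWh × £0.065 = £48.75
Next 500 kWh × £0.084 = £42.00
Remaining 1858 kWh × £0.114 = £211.81
Total = £302.56

£302.56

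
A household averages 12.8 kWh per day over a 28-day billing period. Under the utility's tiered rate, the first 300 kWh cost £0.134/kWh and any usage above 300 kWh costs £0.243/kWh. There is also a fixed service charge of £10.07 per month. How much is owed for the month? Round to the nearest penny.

£64.46

Usage = 12.8 kWh/day × 28 days = 358.4 kWh
First 300 kWh × £0.134 = £40.20
Remaining 58.4 kWh × £0.243 = £14.19
Energy charge = £54.39; + service £10.07 = £64.46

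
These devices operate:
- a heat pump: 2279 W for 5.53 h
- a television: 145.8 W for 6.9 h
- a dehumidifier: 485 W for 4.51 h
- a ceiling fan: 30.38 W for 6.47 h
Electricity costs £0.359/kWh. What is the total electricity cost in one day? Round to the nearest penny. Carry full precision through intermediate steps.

£5.74

heat pump: 2279 W × 5.53 h = 12,603 Wh = 12.6 kWh
television: 145.8 W × 6.9 h = 1,006 Wh = 1.006 kWh
dehumidifier: 485 W × 4.51 h = 2,187 Wh = 2.187 kWh
ceiling fan: 30.38 W × 6.47 h = 197 Wh = 0.1966 kWh
Total energy = 12.6 + 1.006 + 2.187 + 0.1966 = 15.99 kWh
Cost = 15.99 kWh × £0.359 = £5.74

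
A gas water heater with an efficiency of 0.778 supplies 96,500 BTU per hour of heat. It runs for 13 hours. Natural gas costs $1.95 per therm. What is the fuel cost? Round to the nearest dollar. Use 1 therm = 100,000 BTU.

$31

Heat delivered = 96,500 BTU/h × 13 h = 1,254,500 BTU
Gas input = 1,254,500 / 0.778 = 1,612,468 BTU
= 1,612,468 / 100,000 = 16.12 therm
Cost = 16.12 × $1.95/therm = $31.44 ≈ $31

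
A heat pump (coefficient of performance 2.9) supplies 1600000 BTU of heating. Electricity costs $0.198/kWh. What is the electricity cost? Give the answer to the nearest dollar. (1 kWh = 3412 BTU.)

Heat delivered = 1,600,000 BTU / 3412 = 468.9 kWh
Electrical input = 468.9 kWh / 2.9 = 161.7 kWh
Cost = 161.7 × $0.198/kWh = $32.02 ≈ $32

$32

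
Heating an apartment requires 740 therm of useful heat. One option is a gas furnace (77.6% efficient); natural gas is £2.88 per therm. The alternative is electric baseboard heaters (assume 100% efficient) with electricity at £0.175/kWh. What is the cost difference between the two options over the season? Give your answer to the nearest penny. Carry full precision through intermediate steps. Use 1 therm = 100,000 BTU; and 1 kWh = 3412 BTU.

£1049.04

Heat load = 740 therm × 100,000 = 74,000,000 BTU
Gas: input = 74,000,000 / 0.776 = 95,360,825 BTU = 953.6 therm → 953.6 × £2.88 = £2,746.39
Electric: 74,000,000 BTU / 3412 = 21,690 kWh → × £0.175 = £3,795.43
Difference = |£2,746.39 − £3,795.43| = £1,049.04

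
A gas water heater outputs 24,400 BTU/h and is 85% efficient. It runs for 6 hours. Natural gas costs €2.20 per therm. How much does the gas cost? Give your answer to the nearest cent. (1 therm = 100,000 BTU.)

€3.79

Heat delivered = 24,400 BTU/h × 6 h = 146,400 BTU
Gas input = 146,400 / 0.85 = 172,235 BTU
= 172,235 / 100,000 = 1.722 therm
Cost = 1.722 × €2.20/therm = €3.79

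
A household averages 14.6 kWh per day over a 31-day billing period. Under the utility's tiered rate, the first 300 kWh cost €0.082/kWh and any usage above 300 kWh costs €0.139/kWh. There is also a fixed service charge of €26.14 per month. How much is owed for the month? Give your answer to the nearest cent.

Usage = 14.6 kWh/day × 31 days = 452.6 kWh
First 300 kWh × €0.082 = €24.60
Remaining 152.6 kWh × €0.139 = €21.21
Energy charge = €45.81; + service €26.14 = €71.95

€71.95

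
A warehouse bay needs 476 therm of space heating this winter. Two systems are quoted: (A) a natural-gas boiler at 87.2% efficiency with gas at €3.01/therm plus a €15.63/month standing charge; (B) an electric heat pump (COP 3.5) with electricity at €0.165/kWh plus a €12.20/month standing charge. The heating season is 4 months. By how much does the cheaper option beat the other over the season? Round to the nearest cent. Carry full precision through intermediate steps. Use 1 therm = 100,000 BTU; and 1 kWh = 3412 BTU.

Heat load = 476 therm × 100,000 = 47,600,000 BTU
Gas: input = 47,600,000 / 0.872 = 54,587,156 BTU = 545.9 therm → 545.9 × €3.01 = €1,643.07; + 4 × €15.63 standing = €1,705.59
Heat pump: 47,600,000 BTU / 3412 = 13,950 kWh heat; / 3.5 = 3,986 kWh in → × €0.165 = €657.68; + 4 × €12.20 standing = €706.48
Difference = |€1,705.59 − €706.48| = €999.11

€999.11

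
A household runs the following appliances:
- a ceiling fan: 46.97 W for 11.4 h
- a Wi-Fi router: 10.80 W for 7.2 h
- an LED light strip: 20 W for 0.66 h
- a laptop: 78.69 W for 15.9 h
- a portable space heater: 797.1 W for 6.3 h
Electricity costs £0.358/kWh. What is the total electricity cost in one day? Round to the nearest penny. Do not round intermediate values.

ceiling fan: 46.97 W × 11.4 h = 535 Wh = 0.5355 kWh
Wi-Fi router: 10.80 W × 7.2 h = 78 Wh = 0.07776 kWh
LED light strip: 20 W × 0.66 h = 13 Wh = 0.0132 kWh
laptop: 78.69 W × 15.9 h = 1,251 Wh = 1.251 kWh
portable space heater: 797.1 W × 6.3 h = 5,022 Wh = 5.022 kWh
Total energy = 0.5355 + 0.07776 + 0.0132 + 1.251 + 5.022 = 6.899 kWh
Cost = 6.899 kWh × £0.358 = £2.47

£2.47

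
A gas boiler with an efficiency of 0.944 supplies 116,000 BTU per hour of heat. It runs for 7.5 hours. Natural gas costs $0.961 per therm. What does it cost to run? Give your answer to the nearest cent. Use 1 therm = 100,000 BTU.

$8.86

Heat delivered = 116,000 BTU/h × 7.5 h = 870,000 BTU
Gas input = 870,000 / 0.944 = 921,610 BTU
= 921,610 / 100,000 = 9.216 therm
Cost = 9.216 × $0.961/therm = $8.86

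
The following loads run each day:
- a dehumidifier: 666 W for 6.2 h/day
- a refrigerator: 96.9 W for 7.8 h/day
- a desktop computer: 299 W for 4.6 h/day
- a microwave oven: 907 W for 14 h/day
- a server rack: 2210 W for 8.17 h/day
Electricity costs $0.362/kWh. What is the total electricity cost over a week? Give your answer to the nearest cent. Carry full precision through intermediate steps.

$93.79

dehumidifier: 666 W × 6.2 h × 7 d = 28,904 Wh = 28.9 kWh
refrigerator: 96.9 W × 7.8 h × 7 d = 5,291 Wh = 5.291 kWh
desktop computer: 299 W × 4.6 h × 7 d = 9,628 Wh = 9.628 kWh
microwave oven: 907 W × 14 h × 7 d = 88,886 Wh = 88.89 kWh
server rack: 2210 W × 8.17 h × 7 d = 126,390 Wh = 126.4 kWh
Total energy = 28.9 + 5.291 + 9.628 + 88.89 + 126.4 = 259.1 kWh
Cost = 259.1 kWh × $0.362 = $93.79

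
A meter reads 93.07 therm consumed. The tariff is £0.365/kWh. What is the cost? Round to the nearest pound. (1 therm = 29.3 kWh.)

£995

93.07 therm × (29.3 kWh/therm) = 2,727 kWh
Cost = 2,727 kWh × £0.365/kWh = £995.34 ≈ £995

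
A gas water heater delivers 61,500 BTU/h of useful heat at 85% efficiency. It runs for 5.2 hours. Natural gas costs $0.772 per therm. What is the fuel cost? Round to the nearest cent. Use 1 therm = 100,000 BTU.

$2.90

Heat delivered = 61,500 BTU/h × 5.2 h = 319,800 BTU
Gas input = 319,800 / 0.85 = 376,235 BTU
= 376,235 / 100,000 = 3.762 therm
Cost = 3.762 × $0.772/therm = $2.90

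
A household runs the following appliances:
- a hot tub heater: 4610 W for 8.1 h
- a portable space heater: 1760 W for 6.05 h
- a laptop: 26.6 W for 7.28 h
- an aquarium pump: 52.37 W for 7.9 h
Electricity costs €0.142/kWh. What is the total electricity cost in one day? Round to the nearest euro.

€7

hot tub heater: 4610 W × 8.1 h = 37,341 Wh = 37.34 kWh
portable space heater: 1760 W × 6.05 h = 10,648 Wh = 10.65 kWh
laptop: 26.6 W × 7.28 h = 194 Wh = 0.1936 kWh
aquarium pump: 52.37 W × 7.9 h = 414 Wh = 0.4137 kWh
Total energy = 37.34 + 10.65 + 0.1936 + 0.4137 = 48.6 kWh
Cost = 48.6 kWh × €0.142 = €6.90 ≈ €7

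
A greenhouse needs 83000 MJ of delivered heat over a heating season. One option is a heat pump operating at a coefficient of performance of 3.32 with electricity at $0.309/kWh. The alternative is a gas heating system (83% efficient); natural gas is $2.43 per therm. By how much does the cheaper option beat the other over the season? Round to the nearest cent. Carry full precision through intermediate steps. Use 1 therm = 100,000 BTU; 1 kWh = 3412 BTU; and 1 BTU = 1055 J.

$157.28

Heat load = 83000 MJ = 83,000,000,000 J / 1055 = 78,672,986 BTU
Gas: input = 78,672,986 / 0.83 = 94,786,730 BTU = 947.9 therm → 947.9 × $2.43 = $2,303.32
Heat pump: 78,672,986 BTU / 3412 = 23,060 kWh heat; / 3.32 = 6,945 kWh in → × $0.309 = $2,146.04
Difference = |$2,303.32 − $2,146.04| = $157.28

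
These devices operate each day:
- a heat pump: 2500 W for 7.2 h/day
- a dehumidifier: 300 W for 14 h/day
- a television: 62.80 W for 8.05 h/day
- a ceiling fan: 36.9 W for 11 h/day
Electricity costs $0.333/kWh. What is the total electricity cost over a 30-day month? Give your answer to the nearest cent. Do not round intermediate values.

$230.88

heat pump: 2500 W × 7.2 h × 30 d = 540,000 Wh = 540 kWh
dehumidifier: 300 W × 14 h × 30 d = 126,000 Wh = 126 kWh
television: 62.80 W × 8.05 h × 30 d = 15,166 Wh = 15.17 kWh
ceiling fan: 36.9 W × 11 h × 30 d = 12,177 Wh = 12.18 kWh
Total energy = 540 + 126 + 15.17 + 12.18 = 693.3 kWh
Cost = 693.3 kWh × $0.333 = $230.88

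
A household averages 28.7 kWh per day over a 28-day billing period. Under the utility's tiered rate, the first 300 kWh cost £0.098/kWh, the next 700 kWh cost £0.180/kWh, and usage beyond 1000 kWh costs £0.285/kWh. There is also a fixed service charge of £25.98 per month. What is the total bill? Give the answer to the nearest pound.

£146

Usage = 28.7 kWh/day × 28 days = 803.6 kWh
First 300 kWh × £0.098 = £29.40
Next 503.6 kWh × £0.180 = £90.65
Remaining tier: 0 kWh (not reached)
Energy charge = £120.05; + service £25.98 = £146.03 ≈ £146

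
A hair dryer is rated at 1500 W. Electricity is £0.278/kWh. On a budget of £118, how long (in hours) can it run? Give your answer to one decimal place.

283.0 h

Energy budget = £118 / £0.278 per kWh = 424.5 kWh = 424,460 Wh
Runtime = 424,460 Wh / 1500 W = 283 h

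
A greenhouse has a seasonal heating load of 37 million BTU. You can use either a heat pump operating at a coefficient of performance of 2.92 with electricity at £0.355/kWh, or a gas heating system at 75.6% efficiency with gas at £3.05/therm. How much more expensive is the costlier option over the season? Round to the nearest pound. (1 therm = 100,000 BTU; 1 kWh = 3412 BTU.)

£174

Heat load = 37 × 10⁶ BTU = 37,000,000 BTU
Gas: input = 37,000,000 / 0.756 = 48,941,799 BTU = 489.4 therm → 489.4 × £3.05 = £1,492.72
Heat pump: 37,000,000 BTU / 3412 = 10,840 kWh heat; / 2.92 = 3,714 kWh in → × £0.355 = £1,318.37
Difference = |£1,492.72 − £1,318.37| = £174.35 ≈ £174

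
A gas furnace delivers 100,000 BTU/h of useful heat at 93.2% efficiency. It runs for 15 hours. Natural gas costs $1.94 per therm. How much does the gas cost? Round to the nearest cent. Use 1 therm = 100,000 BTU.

$31.22

Heat delivered = 100,000 BTU/h × 15 h = 1,500,000 BTU
Gas input = 1,500,000 / 0.932 = 1,609,442 BTU
= 1,609,442 / 100,000 = 16.09 therm
Cost = 16.09 × $1.94/therm = $31.22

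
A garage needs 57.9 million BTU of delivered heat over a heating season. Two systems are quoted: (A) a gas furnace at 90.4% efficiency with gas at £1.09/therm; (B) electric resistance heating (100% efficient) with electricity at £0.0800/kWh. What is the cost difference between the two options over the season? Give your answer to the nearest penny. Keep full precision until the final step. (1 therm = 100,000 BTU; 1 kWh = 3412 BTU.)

Heat load = 57.9 × 10⁶ BTU = 57,900,000 BTU
Gas: input = 57,900,000 / 0.904 = 64,048,673 BTU = 640.5 therm → 640.5 × £1.09 = £698.13
Electric: 57,900,000 BTU / 3412 = 16,970 kWh → × £0.0800 = £1,357.56
Difference = |£698.13 − £1,357.56| = £659.43

£659.43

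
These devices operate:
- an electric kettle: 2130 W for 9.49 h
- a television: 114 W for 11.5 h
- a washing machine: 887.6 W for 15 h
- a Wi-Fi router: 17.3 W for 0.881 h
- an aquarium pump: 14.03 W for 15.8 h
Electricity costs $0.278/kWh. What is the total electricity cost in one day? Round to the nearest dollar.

$10

electric kettle: 2130 W × 9.49 h = 20,214 Wh = 20.21 kWh
television: 114 W × 11.5 h = 1,311 Wh = 1.311 kWh
washing machine: 887.6 W × 15 h = 13,314 Wh = 13.31 kWh
Wi-Fi router: 17.3 W × 0.881 h = 15 Wh = 0.01524 kWh
aquarium pump: 14.03 W × 15.8 h = 222 Wh = 0.2217 kWh
Total energy = 20.21 + 1.311 + 13.31 + 0.01524 + 0.2217 = 35.08 kWh
Cost = 35.08 kWh × $0.278 = $9.75 ≈ $10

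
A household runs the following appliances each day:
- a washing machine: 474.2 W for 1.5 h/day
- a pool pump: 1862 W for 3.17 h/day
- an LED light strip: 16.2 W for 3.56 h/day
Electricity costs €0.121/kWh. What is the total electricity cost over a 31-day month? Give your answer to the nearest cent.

washing machine: 474.2 W × 1.5 h × 31 d = 22,050 Wh = 22.05 kWh
pool pump: 1862 W × 3.17 h × 31 d = 182,979 Wh = 183 kWh
LED light strip: 16.2 W × 3.56 h × 31 d = 1,788 Wh = 1.788 kWh
Total energy = 22.05 + 183 + 1.788 = 206.8 kWh
Cost = 206.8 kWh × €0.121 = €25.02

€25.02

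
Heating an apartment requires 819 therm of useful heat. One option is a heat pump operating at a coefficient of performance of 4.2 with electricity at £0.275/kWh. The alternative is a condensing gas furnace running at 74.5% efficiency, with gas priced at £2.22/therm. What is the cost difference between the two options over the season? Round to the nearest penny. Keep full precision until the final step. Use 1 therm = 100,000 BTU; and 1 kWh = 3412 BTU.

£868.85

Heat load = 819 therm × 100,000 = 81,900,000 BTU
Gas: input = 81,900,000 / 0.745 = 109,932,886 BTU = 1,099 therm → 1,099 × £2.22 = £2,440.51
Heat pump: 81,900,000 BTU / 3412 = 24,000 kWh heat; / 4.2 = 5,715 kWh in → × £0.275 = £1,571.66
Difference = |£2,440.51 − £1,571.66| = £868.85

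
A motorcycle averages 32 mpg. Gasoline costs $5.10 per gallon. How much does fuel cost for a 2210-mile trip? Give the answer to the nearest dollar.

$352

Fuel = 2210 mi / 32 mpg = 69.06 gal
Cost = 69.06 gal × $5.10/gal = $352.22 ≈ $352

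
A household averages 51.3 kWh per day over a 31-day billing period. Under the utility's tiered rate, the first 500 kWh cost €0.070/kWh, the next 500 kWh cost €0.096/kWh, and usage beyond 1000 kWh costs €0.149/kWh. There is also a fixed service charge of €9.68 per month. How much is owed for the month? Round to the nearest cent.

Usage = 51.3 kWh/day × 31 days = 1590.3 kWh
First 500 kWh × €0.070 = €35.00
Next 500 kWh × €0.096 = €48.00
Remaining 590.3 kWh × €0.149 = €87.95
Energy charge = €170.95; + service €9.68 = €180.63

€180.63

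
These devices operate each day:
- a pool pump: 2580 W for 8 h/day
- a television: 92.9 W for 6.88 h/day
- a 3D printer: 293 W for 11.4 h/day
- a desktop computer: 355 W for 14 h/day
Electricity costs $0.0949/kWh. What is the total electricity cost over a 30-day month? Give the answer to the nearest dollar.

$84

pool pump: 2580 W × 8 h × 30 d = 619,200 Wh = 619.2 kWh
television: 92.9 W × 6.88 h × 30 d = 19,175 Wh = 19.17 kWh
3D printer: 293 W × 11.4 h × 30 d = 100,206 Wh = 100.2 kWh
desktop computer: 355 W × 14 h × 30 d = 149,100 Wh = 149.1 kWh
Total energy = 619.2 + 19.17 + 100.2 + 149.1 = 887.7 kWh
Cost = 887.7 kWh × $0.0949 = $84.24 ≈ $84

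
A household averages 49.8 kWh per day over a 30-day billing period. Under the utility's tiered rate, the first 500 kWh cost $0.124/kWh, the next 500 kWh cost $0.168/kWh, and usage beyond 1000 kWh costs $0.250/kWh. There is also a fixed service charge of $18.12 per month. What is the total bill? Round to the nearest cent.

Usage = 49.8 kWh/day × 30 days = 1494 kWh
First 500 kWh × $0.124 = $62.00
Next 500 kWh × $0.168 = $84.00
Remaining 494 kWh × $0.250 = $123.50
Energy charge = $269.50; + service $18.12 = $287.62

$287.62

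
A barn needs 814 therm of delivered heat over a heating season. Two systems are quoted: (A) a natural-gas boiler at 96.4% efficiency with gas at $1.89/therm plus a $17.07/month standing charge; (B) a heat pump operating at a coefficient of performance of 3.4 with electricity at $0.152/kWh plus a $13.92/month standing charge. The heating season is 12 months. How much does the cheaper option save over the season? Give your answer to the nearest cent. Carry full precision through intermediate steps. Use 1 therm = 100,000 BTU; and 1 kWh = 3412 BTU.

Heat load = 814 therm × 100,000 = 81,400,000 BTU
Gas: input = 81,400,000 / 0.964 = 84,439,834 BTU = 844.4 therm → 844.4 × $1.89 = $1,595.91; + 12 × $17.07 standing = $1,800.75
Heat pump: 81,400,000 BTU / 3412 = 23,860 kWh heat; / 3.4 = 7,017 kWh in → × $0.152 = $1,066.55; + 12 × $13.92 standing = $1,233.59
Difference = |$1,800.75 − $1,233.59| = $567.17

$567.17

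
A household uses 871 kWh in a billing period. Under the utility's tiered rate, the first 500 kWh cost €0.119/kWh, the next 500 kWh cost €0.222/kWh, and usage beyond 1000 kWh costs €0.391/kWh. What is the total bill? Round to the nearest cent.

First 500 kWh × €0.119 = €59.50
Next 371 kWh × €0.222 = €82.36
Remaining tier: 0 kWh (not reached)
Total = €141.86

€141.86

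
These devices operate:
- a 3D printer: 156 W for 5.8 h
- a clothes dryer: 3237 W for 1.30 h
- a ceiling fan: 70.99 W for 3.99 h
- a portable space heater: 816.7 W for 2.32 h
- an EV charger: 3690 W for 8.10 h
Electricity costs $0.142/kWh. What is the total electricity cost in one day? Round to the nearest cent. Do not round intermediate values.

$5.28

3D printer: 156 W × 5.8 h = 905 Wh = 0.9048 kWh
clothes dryer: 3237 W × 1.30 h = 4,208 Wh = 4.208 kWh
ceiling fan: 70.99 W × 3.99 h = 283 Wh = 0.2833 kWh
portable space heater: 816.7 W × 2.32 h = 1,895 Wh = 1.895 kWh
EV charger: 3690 W × 8.10 h = 29,889 Wh = 29.89 kWh
Total energy = 0.9048 + 4.208 + 0.2833 + 1.895 + 29.89 = 37.18 kWh
Cost = 37.18 kWh × $0.142 = $5.28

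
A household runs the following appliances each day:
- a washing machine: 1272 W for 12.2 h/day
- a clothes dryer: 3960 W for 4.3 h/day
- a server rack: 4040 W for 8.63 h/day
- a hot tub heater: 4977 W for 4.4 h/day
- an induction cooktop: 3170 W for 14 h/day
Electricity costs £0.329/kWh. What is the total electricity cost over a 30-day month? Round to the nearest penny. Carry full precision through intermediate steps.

£1319.52

washing machine: 1272 W × 12.2 h × 30 d = 465,552 Wh = 465.6 kWh
clothes dryer: 3960 W × 4.3 h × 30 d = 510,840 Wh = 510.8 kWh
server rack: 4040 W × 8.63 h × 30 d = 1,045,956 Wh = 1,046 kWh
hot tub heater: 4977 W × 4.4 h × 30 d = 656,964 Wh = 657 kWh
induction cooktop: 3170 W × 14 h × 30 d = 1,331,400 Wh = 1,331 kWh
Total energy = 465.6 + 510.8 + 1,046 + 657 + 1,331 = 4,011 kWh
Cost = 4,011 kWh × £0.329 = £1,319.52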